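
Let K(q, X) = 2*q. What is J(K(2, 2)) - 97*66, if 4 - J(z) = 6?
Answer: -6404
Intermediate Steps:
J(z) = -2 (J(z) = 4 - 1*6 = 4 - 6 = -2)
J(K(2, 2)) - 97*66 = -2 - 97*66 = -2 - 6402 = -6404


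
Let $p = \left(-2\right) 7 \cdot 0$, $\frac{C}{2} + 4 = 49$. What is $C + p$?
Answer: $90$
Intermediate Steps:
$C = 90$ ($C = -8 + 2 \cdot 49 = -8 + 98 = 90$)
$p = 0$ ($p = \left(-14\right) 0 = 0$)
$C + p = 90 + 0 = 90$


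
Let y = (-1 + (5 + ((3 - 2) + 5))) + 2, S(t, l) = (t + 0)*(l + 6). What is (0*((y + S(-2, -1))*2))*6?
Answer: 0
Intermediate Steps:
S(t, l) = t*(6 + l)
y = 12 (y = (-1 + (5 + (1 + 5))) + 2 = (-1 + (5 + 6)) + 2 = (-1 + 11) + 2 = 10 + 2 = 12)
(0*((y + S(-2, -1))*2))*6 = (0*((12 - 2*(6 - 1))*2))*6 = (0*((12 - 2*5)*2))*6 = (0*((12 - 10)*2))*6 = (0*(2*2))*6 = (0*4)*6 = 0*6 = 0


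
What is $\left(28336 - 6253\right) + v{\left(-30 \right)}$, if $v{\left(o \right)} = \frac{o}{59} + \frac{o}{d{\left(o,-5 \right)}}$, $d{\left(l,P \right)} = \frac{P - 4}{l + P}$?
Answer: $\frac{3887951}{177} \approx 21966.0$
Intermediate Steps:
$d{\left(l,P \right)} = \frac{-4 + P}{P + l}$
$v{\left(o \right)} = \frac{o}{59} + o \left(\frac{5}{9} - \frac{o}{9}\right)$ ($v{\left(o \right)} = \frac{o}{59} + \frac{o}{\frac{1}{-5 + o} \left(-4 - 5\right)} = o \frac{1}{59} + \frac{o}{\frac{1}{-5 + o} \left(-9\right)} = \frac{o}{59} + \frac{o}{\left(-9\right) \frac{1}{-5 + o}} = \frac{o}{59} + o \left(\frac{5}{9} - \frac{o}{9}\right)$)
$\left(28336 - 6253\right) + v{\left(-30 \right)} = \left(28336 - 6253\right) + \frac{1}{531} \left(-30\right) \left(304 - -1770\right) = 22083 + \frac{1}{531} \left(-30\right) \left(304 + 1770\right) = 22083 + \frac{1}{531} \left(-30\right) 2074 = 22083 - \frac{20740}{177} = \frac{3887951}{177}$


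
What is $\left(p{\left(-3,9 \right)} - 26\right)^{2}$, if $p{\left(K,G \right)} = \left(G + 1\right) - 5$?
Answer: $441$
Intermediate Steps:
$p{\left(K,G \right)} = -4 + G$ ($p{\left(K,G \right)} = \left(1 + G\right) - 5 = -4 + G$)
$\left(p{\left(-3,9 \right)} - 26\right)^{2} = \left(\left(-4 + 9\right) - 26\right)^{2} = \left(5 - 26\right)^{2} = \left(-21\right)^{2} = 441$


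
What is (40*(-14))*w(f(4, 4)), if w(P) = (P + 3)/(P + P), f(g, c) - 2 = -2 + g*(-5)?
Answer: -238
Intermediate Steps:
f(g, c) = -5*g (f(g, c) = 2 + (-2 + g*(-5)) = 2 + (-2 - 5*g) = -5*g)
w(P) = (3 + P)/(2*P) (w(P) = (3 + P)/((2*P)) = (3 + P)*(1/(2*P)) = (3 + P)/(2*P))
(40*(-14))*w(f(4, 4)) = (40*(-14))*((3 - 5*4)/(2*((-5*4)))) = -280*(3 - 20)/(-20) = -280*(-1)*(-17)/20 = -560*17/40 = -238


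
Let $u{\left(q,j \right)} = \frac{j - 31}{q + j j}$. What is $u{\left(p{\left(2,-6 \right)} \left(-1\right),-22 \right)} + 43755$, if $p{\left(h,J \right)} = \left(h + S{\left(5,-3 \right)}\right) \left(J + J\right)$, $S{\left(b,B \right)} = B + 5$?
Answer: $\frac{23277607}{532} \approx 43755.0$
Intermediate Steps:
$S{\left(b,B \right)} = 5 + B$
$p{\left(h,J \right)} = 2 J \left(2 + h\right)$ ($p{\left(h,J \right)} = \left(h + \left(5 - 3\right)\right) \left(J + J\right) = \left(h + 2\right) 2 J = \left(2 + h\right) 2 J = 2 J \left(2 + h\right)$)
$u{\left(q,j \right)} = \frac{-31 + j}{q + j^{2}}$
$u{\left(p{\left(2,-6 \right)} \left(-1\right),-22 \right)} + 43755 = \frac{-31 - 22}{2 \left(-6\right) \left(2 + 2\right) \left(-1\right) + \left(-22\right)^{2}} + 43755 = \frac{1}{2 \left(-6\right) 4 \left(-1\right) + 484} \left(-53\right) + 43755 = \frac{1}{\left(-48\right) \left(-1\right) + 484} \left(-53\right) + 43755 = \frac{1}{48 + 484} \left(-53\right) + 43755 = \frac{1}{532} \left(-53\right) + 43755 = - \frac{53}{532} + 43755 = \frac{23277607}{532}$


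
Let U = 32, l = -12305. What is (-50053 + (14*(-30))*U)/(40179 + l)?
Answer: -63493/27874 ≈ -2.2779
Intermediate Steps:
(-50053 + (14*(-30))*U)/(40179 + l) = (-50053 + (14*(-30))*32)/(40179 - 12305) = (-50053 - 420*32)/27874 = (-50053 - 13440)*(1/27874) = -63493*1/27874 = -63493/27874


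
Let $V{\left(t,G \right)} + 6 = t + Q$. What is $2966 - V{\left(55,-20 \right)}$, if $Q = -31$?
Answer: $2948$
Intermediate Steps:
$V{\left(t,G \right)} = -37 + t$ ($V{\left(t,G \right)} = -6 + \left(t - 31\right) = -6 + \left(-31 + t\right) = -37 + t$)
$2966 - V{\left(55,-20 \right)} = 2966 - \left(-37 + 55\right) = 2966 - 18 = 2948$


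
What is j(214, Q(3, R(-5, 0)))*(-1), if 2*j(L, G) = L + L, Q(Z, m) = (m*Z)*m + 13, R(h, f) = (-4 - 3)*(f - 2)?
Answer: -214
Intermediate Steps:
R(h, f) = 14 - 7*f (R(h, f) = -7*(-2 + f) = 14 - 7*f)
Q(Z, m) = 13 + Z*m**2 (Q(Z, m) = (Z*m)*m + 13 = Z*m**2 + 13 = 13 + Z*m**2)
j(L, G) = L (j(L, G) = (L + L)/2 = (2*L)/2 = L)
j(214, Q(3, R(-5, 0)))*(-1) = 214*(-1) = -214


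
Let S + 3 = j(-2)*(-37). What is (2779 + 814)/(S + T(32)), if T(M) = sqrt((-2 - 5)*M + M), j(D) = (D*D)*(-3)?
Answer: 528171/64891 - 28744*I*sqrt(3)/194673 ≈ 8.1394 - 0.25574*I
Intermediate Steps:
j(D) = -3*D**2 (j(D) = D**2*(-3) = -3*D**2)
S = 441 (S = -3 - 3*(-2)**2*(-37) = -3 - 3*4*(-37) = -3 - 12*(-37) = -3 + 444 = 441)
T(M) = sqrt(6)*sqrt(-M) (T(M) = sqrt(-7*M + M) = sqrt(-6*M) = sqrt(6)*sqrt(-M))
(2779 + 814)/(S + T(32)) = (2779 + 814)/(441 + sqrt(6)*sqrt(-1*32)) = 3593/(441 + sqrt(6)*sqrt(-32)) = 3593/(441 + sqrt(6)*(4*I*sqrt(2))) = 3593/(441 + 8*I*sqrt(3))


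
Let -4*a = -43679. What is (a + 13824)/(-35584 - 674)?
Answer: -98975/145032 ≈ -0.68244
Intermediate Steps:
a = 43679/4 (a = -1/4*(-43679) = 43679/4 ≈ 10920.)
(a + 13824)/(-35584 - 674) = (43679/4 + 13824)/(-35584 - 674) = (98975/4)/(-36258) = (98975/4)*(-1/36258) = -98975/145032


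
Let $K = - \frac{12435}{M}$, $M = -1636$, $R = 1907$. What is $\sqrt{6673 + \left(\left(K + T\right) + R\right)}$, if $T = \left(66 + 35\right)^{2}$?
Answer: $\frac{\sqrt{12571903759}}{818} \approx 137.07$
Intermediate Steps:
$T = 10201$ ($T = 101^{2} = 10201$)
$K = \frac{12435}{1636}$ ($K = - \frac{12435}{-1636} = \left(-12435\right) \left(- \frac{1}{1636}\right) = \frac{12435}{1636} \approx 7.6009$)
$\sqrt{6673 + \left(\left(K + T\right) + R\right)} = \sqrt{6673 + \left(\left(\frac{12435}{1636} + 10201\right) + 1907\right)} = \sqrt{6673 + \left(\frac{16701271}{1636} + 1907\right)} = \sqrt{6673 + \frac{19821123}{1636}} = \sqrt{\frac{30738151}{1636}} = \frac{\sqrt{12571903759}}{818}$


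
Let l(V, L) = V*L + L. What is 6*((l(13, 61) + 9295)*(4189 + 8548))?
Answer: 775606878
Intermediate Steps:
l(V, L) = L + L*V (l(V, L) = L*V + L = L + L*V)
6*((l(13, 61) + 9295)*(4189 + 8548)) = 6*((61*(1 + 13) + 9295)*(4189 + 8548)) = 6*((61*14 + 9295)*12737) = 6*((854 + 9295)*12737) = 6*(10149*12737) = 6*129267813 = 775606878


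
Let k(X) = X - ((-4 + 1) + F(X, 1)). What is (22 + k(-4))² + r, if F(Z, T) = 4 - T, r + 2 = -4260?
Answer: -3938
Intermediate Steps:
r = -4262 (r = -2 - 4260 = -4262)
k(X) = X (k(X) = X - ((-4 + 1) + (4 - 1*1)) = X - (-3 + (4 - 1)) = X - (-3 + 3) = X - 1*0 = X + 0 = X)
(22 + k(-4))² + r = (22 - 4)² - 4262 = 18² - 4262 = 324 - 4262 = -3938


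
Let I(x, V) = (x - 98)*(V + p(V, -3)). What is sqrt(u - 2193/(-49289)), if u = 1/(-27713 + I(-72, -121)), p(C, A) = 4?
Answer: 5*sqrt(263843111363914)/385587847 ≈ 0.21063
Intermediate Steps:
I(x, V) = (-98 + x)*(4 + V) (I(x, V) = (x - 98)*(V + 4) = (-98 + x)*(4 + V))
u = -1/7823 (u = 1/(-27713 + (-392 - 98*(-121) + 4*(-72) - 121*(-72))) = 1/(-27713 + (-392 + 11858 - 288 + 8712)) = 1/(-27713 + 19890) = 1/(-7823) = -1/7823 ≈ -0.00012783)
sqrt(u - 2193/(-49289)) = sqrt(-1/7823 - 2193/(-49289)) = sqrt(-1/7823 - 2193*(-1/49289)) = sqrt(-1/7823 + 2193/49289) = sqrt(17106550/385587847) = 5*sqrt(263843111363914)/385587847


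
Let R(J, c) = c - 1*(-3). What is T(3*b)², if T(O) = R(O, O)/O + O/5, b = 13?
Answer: 332929/4225 ≈ 78.800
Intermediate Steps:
R(J, c) = 3 + c (R(J, c) = c + 3 = 3 + c)
T(O) = O/5 + (3 + O)/O (T(O) = (3 + O)/O + O/5 = O/5 + (3 + O)/O)
T(3*b)² = (1 + 3/((3*13)) + (3*13)/5)² = (1 + 3/39 + (⅕)*39)² = (1 + 3*(1/39) + 39/5)² = (1 + 1/13 + 39/5)² = (577/65)² = 332929/4225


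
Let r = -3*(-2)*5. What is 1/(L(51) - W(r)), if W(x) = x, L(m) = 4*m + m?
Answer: 1/225 ≈ 0.0044444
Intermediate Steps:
L(m) = 5*m
r = 30 (r = 6*5 = 30)
1/(L(51) - W(r)) = 1/(5*51 - 1*30) = 1/(255 - 30) = 1/225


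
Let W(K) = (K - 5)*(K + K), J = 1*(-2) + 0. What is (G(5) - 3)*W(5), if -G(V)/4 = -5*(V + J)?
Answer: 0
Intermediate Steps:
J = -2 (J = -2 + 0 = -2)
G(V) = -40 + 20*V (G(V) = -(-20)*(V - 2) = -(-20)*(-2 + V) = -4*(10 - 5*V) = -40 + 20*V)
W(K) = 2*K*(-5 + K) (W(K) = (-5 + K)*(2*K) = 2*K*(-5 + K))
(G(5) - 3)*W(5) = ((-40 + 20*5) - 3)*(2*5*(-5 + 5)) = ((-40 + 100) - 3)*(2*5*0) = (60 - 3)*0 = 57*0 = 0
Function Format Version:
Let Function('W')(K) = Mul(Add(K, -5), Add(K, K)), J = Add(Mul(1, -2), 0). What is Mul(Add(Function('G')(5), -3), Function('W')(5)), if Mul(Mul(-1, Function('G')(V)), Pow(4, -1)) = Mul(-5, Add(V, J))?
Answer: 0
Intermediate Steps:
J = -2 (J = Add(-2, 0) = -2)
Function('G')(V) = Add(-40, Mul(20, V)) (Function('G')(V) = Mul(-4, Mul(-5, Add(V, -2))) = Mul(-4, Mul(-5, Add(-2, V))) = Mul(-4, Add(10, Mul(-5, V))) = Add(-40, Mul(20, V)))
Function('W')(K) = Mul(2, K, Add(-5, K)) (Function('W')(K) = Mul(Add(-5, K), Mul(2, K)) = Mul(2, K, Add(-5, K)))
Mul(Add(Function('G')(5), -3), Function('W')(5)) = Mul(Add(Add(-40, Mul(20, 5)), -3), Mul(2, 5, Add(-5, 5))) = Mul(Add(Add(-40, 100), -3), Mul(2, 5, 0)) = Mul(Add(60, -3), 0) = Mul(57, 0) = 0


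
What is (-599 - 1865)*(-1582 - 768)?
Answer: 5790400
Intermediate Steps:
(-599 - 1865)*(-1582 - 768) = -2464*(-2350) = 5790400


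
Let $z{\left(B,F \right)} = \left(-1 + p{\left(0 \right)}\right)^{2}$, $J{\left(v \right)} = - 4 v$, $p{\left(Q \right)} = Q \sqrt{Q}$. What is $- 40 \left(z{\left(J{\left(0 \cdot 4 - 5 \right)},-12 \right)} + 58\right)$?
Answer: $-2360$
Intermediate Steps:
$p{\left(Q \right)} = Q^{\frac{3}{2}}$
$z{\left(B,F \right)} = 1$ ($z{\left(B,F \right)} = \left(-1 + 0^{\frac{3}{2}}\right)^{2} = \left(-1 + 0\right)^{2} = \left(-1\right)^{2} = 1$)
$- 40 \left(z{\left(J{\left(0 \cdot 4 - 5 \right)},-12 \right)} + 58\right) = - 40 \left(1 + 58\right) = \left(-40\right) 59 = -2360$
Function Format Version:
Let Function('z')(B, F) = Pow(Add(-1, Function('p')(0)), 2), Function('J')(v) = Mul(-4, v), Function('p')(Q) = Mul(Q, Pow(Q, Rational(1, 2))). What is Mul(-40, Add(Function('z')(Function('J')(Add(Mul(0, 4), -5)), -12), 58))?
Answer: -2360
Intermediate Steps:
Function('p')(Q) = Pow(Q, Rational(3, 2))
Function('z')(B, F) = 1 (Function('z')(B, F) = Pow(Add(-1, Pow(0, Rational(3, 2))), 2) = Pow(Add(-1, 0), 2) = Pow(-1, 2) = 1)
Mul(-40, Add(Function('z')(Function('J')(Add(Mul(0, 4), -5)), -12), 58)) = Mul(-40, Add(1, 58)) = Mul(-40, 59) = -2360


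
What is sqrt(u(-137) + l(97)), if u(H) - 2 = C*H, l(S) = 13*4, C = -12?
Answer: sqrt(1698) ≈ 41.207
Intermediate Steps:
l(S) = 52
u(H) = 2 - 12*H
sqrt(u(-137) + l(97)) = sqrt((2 - 12*(-137)) + 52) = sqrt((2 + 1644) + 52) = sqrt(1646 + 52) = sqrt(1698)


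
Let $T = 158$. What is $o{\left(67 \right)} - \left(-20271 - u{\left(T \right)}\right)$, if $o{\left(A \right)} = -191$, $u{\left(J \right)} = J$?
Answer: $20238$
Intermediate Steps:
$o{\left(67 \right)} - \left(-20271 - u{\left(T \right)}\right) = -191 - \left(-20271 - 158\right) = -191 - -20429 = -191 + 20429 = 20238$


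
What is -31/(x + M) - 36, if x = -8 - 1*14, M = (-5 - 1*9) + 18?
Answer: -617/18 ≈ -34.278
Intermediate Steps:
M = 4 (M = (-5 - 9) + 18 = -14 + 18 = 4)
x = -22 (x = -8 - 14 = -22)
-31/(x + M) - 36 = -31/(-22 + 4) - 36 = -31/(-18) - 36 = -31*(-1/18) - 36 = 31/18 - 36 = -617/18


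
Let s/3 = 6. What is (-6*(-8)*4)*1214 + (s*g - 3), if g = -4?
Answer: 233013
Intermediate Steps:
s = 18 (s = 3*6 = 18)
(-6*(-8)*4)*1214 + (s*g - 3) = (-6*(-8)*4)*1214 + (18*(-4) - 3) = (48*4)*1214 + (-72 - 3) = 192*1214 - 75 = 233088 - 75 = 233013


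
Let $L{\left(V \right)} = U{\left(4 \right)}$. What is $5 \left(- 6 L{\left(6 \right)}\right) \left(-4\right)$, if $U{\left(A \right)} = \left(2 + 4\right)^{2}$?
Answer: $4320$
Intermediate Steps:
$U{\left(A \right)} = 36$ ($U{\left(A \right)} = 6^{2} = 36$)
$L{\left(V \right)} = 36$
$5 \left(- 6 L{\left(6 \right)}\right) \left(-4\right) = 5 \left(\left(-6\right) 36\right) \left(-4\right) = 5 \left(-216\right) \left(-4\right) = \left(-1080\right) \left(-4\right) = 4320$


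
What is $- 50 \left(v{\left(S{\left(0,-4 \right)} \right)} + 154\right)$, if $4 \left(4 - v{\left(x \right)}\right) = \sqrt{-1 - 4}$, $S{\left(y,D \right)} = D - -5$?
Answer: $-7900 + \frac{25 i \sqrt{5}}{2} \approx -7900.0 + 27.951 i$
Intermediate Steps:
$S{\left(y,D \right)} = 5 + D$ ($S{\left(y,D \right)} = D + 5 = 5 + D$)
$v{\left(x \right)} = 4 - \frac{i \sqrt{5}}{4}$ ($v{\left(x \right)} = 4 - \frac{\sqrt{-1 - 4}}{4} = 4 - \frac{\sqrt{-5}}{4} = 4 - \frac{i \sqrt{5}}{4}$)
$- 50 \left(v{\left(S{\left(0,-4 \right)} \right)} + 154\right) = - 50 \left(\left(4 - \frac{i \sqrt{5}}{4}\right) + 154\right) = - 50 \left(158 - \frac{i \sqrt{5}}{4}\right) = -7900 + \frac{25 i \sqrt{5}}{2}$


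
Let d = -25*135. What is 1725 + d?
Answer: -1650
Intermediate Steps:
d = -3375
1725 + d = 1725 - 3375 = -1650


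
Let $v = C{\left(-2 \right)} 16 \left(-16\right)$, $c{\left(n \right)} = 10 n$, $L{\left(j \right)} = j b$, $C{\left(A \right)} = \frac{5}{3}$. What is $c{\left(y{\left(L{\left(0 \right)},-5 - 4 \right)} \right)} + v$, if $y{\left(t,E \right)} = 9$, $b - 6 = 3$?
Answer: $- \frac{1010}{3} \approx -336.67$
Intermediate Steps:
$C{\left(A \right)} = \frac{5}{3}$ ($C{\left(A \right)} = 5 \cdot \frac{1}{3} = \frac{5}{3}$)
$b = 9$ ($b = 6 + 3 = 9$)
$L{\left(j \right)} = 9 j$ ($L{\left(j \right)} = j 9 = 9 j$)
$v = - \frac{1280}{3}$ ($v = \frac{5}{3} \cdot 16 \left(-16\right) = \frac{80}{3} \left(-16\right) = - \frac{1280}{3} \approx -426.67$)
$c{\left(y{\left(L{\left(0 \right)},-5 - 4 \right)} \right)} + v = 10 \cdot 9 - \frac{1280}{3} = 90 - \frac{1280}{3} = - \frac{1010}{3}$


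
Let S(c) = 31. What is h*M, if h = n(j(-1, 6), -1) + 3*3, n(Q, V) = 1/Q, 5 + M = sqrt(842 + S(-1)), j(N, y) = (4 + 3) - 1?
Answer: -275/6 + 55*sqrt(97)/2 ≈ 225.01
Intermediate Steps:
j(N, y) = 6 (j(N, y) = 7 - 1 = 6)
M = -5 + 3*sqrt(97) (M = -5 + sqrt(842 + 31) = -5 + sqrt(873) = -5 + 3*sqrt(97) ≈ 24.547)
n(Q, V) = 1/Q
h = 55/6 (h = 1/6 + 3*3 = 1/6 + 9 = 55/6 ≈ 9.1667)
h*M = 55*(-5 + 3*sqrt(97))/6 = -275/6 + 55*sqrt(97)/2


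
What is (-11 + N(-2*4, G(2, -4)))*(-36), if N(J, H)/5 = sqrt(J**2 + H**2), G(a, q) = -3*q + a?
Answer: 396 - 360*sqrt(65) ≈ -2506.4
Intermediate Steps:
G(a, q) = a - 3*q
N(J, H) = 5*sqrt(H**2 + J**2) (N(J, H) = 5*sqrt(J**2 + H**2) = 5*sqrt(H**2 + J**2))
(-11 + N(-2*4, G(2, -4)))*(-36) = (-11 + 5*sqrt((2 - 3*(-4))**2 + (-2*4)**2))*(-36) = (-11 + 5*sqrt((2 + 12)**2 + (-8)**2))*(-36) = (-11 + 5*sqrt(14**2 + 64))*(-36) = (-11 + 5*sqrt(196 + 64))*(-36) = (-11 + 5*sqrt(260))*(-36) = (-11 + 5*(2*sqrt(65)))*(-36) = (-11 + 10*sqrt(65))*(-36) = 396 - 360*sqrt(65)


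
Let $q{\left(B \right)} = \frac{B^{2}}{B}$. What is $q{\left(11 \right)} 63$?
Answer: $693$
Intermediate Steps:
$q{\left(B \right)} = B$
$q{\left(11 \right)} 63 = 11 \cdot 63 = 693$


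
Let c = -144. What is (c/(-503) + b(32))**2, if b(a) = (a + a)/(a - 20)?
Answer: 71910400/2277081 ≈ 31.580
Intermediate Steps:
b(a) = 2*a/(-20 + a) (b(a) = (2*a)/(-20 + a) = 2*a/(-20 + a))
(c/(-503) + b(32))**2 = (-144/(-503) + 2*32/(-20 + 32))**2 = (-144*(-1/503) + 2*32/12)**2 = (144/503 + 2*32*(1/12))**2 = (144/503 + 16/3)**2 = (8480/1509)**2 = 71910400/2277081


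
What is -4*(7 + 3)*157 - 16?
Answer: -6296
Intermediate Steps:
-4*(7 + 3)*157 - 16 = -4*10*157 - 16 = -40*157 - 16 = -6280 - 16 = -6296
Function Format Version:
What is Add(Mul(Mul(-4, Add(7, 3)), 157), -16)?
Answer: -6296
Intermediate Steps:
Add(Mul(Mul(-4, Add(7, 3)), 157), -16) = Add(Mul(Mul(-4, 10), 157), -16) = Add(Mul(-40, 157), -16) = Add(-6280, -16) = -6296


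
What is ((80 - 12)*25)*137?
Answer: 232900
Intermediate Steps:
((80 - 12)*25)*137 = (68*25)*137 = 1700*137 = 232900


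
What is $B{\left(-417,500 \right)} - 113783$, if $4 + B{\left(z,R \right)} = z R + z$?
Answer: $-322704$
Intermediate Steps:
$B{\left(z,R \right)} = -4 + z + R z$ ($B{\left(z,R \right)} = -4 + \left(z R + z\right) = -4 + \left(R z + z\right) = -4 + \left(z + R z\right) = -4 + z + R z$)
$B{\left(-417,500 \right)} - 113783 = \left(-4 - 417 + 500 \left(-417\right)\right) - 113783 = \left(-4 - 417 - 208500\right) - 113783 = -208921 - 113783 = -322704$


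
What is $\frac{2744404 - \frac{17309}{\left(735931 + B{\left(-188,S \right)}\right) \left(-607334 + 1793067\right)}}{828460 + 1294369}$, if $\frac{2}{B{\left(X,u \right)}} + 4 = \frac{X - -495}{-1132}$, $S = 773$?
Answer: $\frac{609417117891067939103}{471391358909106389763} \approx 1.2928$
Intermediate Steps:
$B{\left(X,u \right)} = \frac{2}{- \frac{5023}{1132} - \frac{X}{1132}}$ ($B{\left(X,u \right)} = \frac{2}{-4 + \frac{X - -495}{-1132}} = \frac{2}{-4 + \left(X + 495\right) \left(- \frac{1}{1132}\right)} = \frac{2}{-4 + \left(495 + X\right) \left(- \frac{1}{1132}\right)} = \frac{2}{-4 - \left(\frac{495}{1132} + \frac{X}{1132}\right)} = \frac{2}{- \frac{5023}{1132} - \frac{X}{1132}}$)
$\frac{2744404 - \frac{17309}{\left(735931 + B{\left(-188,S \right)}\right) \left(-607334 + 1793067\right)}}{828460 + 1294369} = \frac{2744404 - \frac{17309}{\left(735931 - \frac{2264}{5023 - 188}\right) \left(-607334 + 1793067\right)}}{828460 + 1294369} = \frac{2744404 - \frac{17309}{\left(735931 - \frac{2264}{4835}\right) 1185733}}{2122829} = \left(2744404 - \frac{17309}{\left(735931 - \frac{2264}{4835}\right) 1185733}\right) \frac{1}{2122829} = \left(2744404 - \frac{17309}{\frac{3558224121}{4835} \cdot 1185733}\right) \frac{1}{2122829} = \left(2744404 - \frac{17309}{\frac{4219103761665693}{4835}}\right) \frac{1}{2122829} = \left(2744404 - \frac{4404685}{222058092719247}\right) \frac{1}{2122829} = \frac{609417117891067939103}{222058092719247} \cdot \frac{1}{2122829} = \frac{609417117891067939103}{471391358909106389763}$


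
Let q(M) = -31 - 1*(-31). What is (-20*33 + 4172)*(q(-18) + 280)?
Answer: 983360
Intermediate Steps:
q(M) = 0 (q(M) = -31 + 31 = 0)
(-20*33 + 4172)*(q(-18) + 280) = (-20*33 + 4172)*(0 + 280) = (-660 + 4172)*280 = 3512*280 = 983360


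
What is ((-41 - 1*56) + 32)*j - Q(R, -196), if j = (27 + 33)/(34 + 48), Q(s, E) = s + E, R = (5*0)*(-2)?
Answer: 6086/41 ≈ 148.44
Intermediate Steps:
R = 0 (R = 0*(-2) = 0)
Q(s, E) = E + s
j = 30/41 (j = 60/82 = 60*(1/82) = 30/41 ≈ 0.73171)
((-41 - 1*56) + 32)*j - Q(R, -196) = ((-41 - 1*56) + 32)*(30/41) - (-196 + 0) = ((-41 - 56) + 32)*(30/41) - 1*(-196) = (-97 + 32)*(30/41) + 196 = -65*30/41 + 196 = -1950/41 + 196 = 6086/41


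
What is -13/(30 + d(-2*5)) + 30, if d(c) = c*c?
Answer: 299/10 ≈ 29.900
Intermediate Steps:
d(c) = c²
-13/(30 + d(-2*5)) + 30 = -13/(30 + (-2*5)²) + 30 = -13/(30 + (-10)²) + 30 = -13/(30 + 100) + 30 = -13/130 + 30 = (1/130)*(-13) + 30 = -⅒ + 30 = 299/10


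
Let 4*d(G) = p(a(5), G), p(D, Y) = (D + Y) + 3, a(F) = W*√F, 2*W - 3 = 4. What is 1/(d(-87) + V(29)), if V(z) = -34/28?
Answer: -69664/1535531 - 2744*√5/1535531 ≈ -0.049364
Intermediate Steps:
W = 7/2 (W = 3/2 + (½)*4 = 3/2 + 2 = 7/2 ≈ 3.5000)
a(F) = 7*√F/2
V(z) = -17/14 (V(z) = -34*1/28 = -17/14)
p(D, Y) = 3 + D + Y
d(G) = ¾ + G/4 + 7*√5/8 (d(G) = (3 + 7*√5/2 + G)/4 = (3 + G + 7*√5/2)/4 = ¾ + G/4 + 7*√5/8)
1/(d(-87) + V(29)) = 1/((¾ + (¼)*(-87) + 7*√5/8) - 17/14) = 1/((¾ - 87/4 + 7*√5/8) - 17/14) = 1/((-21 + 7*√5/8) - 17/14) = 1/(-311/14 + 7*√5/8)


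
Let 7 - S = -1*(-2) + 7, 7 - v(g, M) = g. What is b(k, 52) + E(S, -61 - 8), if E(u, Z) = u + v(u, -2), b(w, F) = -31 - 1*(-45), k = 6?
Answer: 21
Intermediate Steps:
b(w, F) = 14 (b(w, F) = -31 + 45 = 14)
v(g, M) = 7 - g
S = -2 (S = 7 - (-1*(-2) + 7) = 7 - (2 + 7) = 7 - 1*9 = 7 - 9 = -2)
E(u, Z) = 7 (E(u, Z) = u + (7 - u) = 7)
b(k, 52) + E(S, -61 - 8) = 14 + 7 = 21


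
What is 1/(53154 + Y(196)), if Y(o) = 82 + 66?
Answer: 1/53302 ≈ 1.8761e-5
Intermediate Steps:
Y(o) = 148
1/(53154 + Y(196)) = 1/(53154 + 148) = 1/53302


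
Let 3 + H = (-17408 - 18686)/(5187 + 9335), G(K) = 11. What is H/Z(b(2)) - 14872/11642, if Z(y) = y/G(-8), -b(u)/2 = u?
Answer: 1167191773/84532562 ≈ 13.808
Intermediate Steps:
b(u) = -2*u
H = -39830/7261 (H = -3 + (-17408 - 18686)/(5187 + 9335) = -3 - 36094/14522 = -3 - 36094*1/14522 = -3 - 18047/7261 = -39830/7261 ≈ -5.4855)
Z(y) = y/11
H/Z(b(2)) - 14872/11642 = -39830/(7261*((-2*2)/11)) - 14872/11642 = -39830/(7261*((1/11)*(-4))) - 14872*1/11642 = -39830/(7261*(-4/11)) - 7436/5821 = -39830/7261*(-11/4) - 7436/5821 = 219065/14522 - 7436/5821 = 1167191773/84532562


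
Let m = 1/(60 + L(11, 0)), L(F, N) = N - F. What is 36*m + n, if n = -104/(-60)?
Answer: 1814/735 ≈ 2.4680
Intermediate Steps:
n = 26/15 (n = -104*(-1/60) = 26/15 ≈ 1.7333)
m = 1/49 (m = 1/(60 + (0 - 1*11)) = 1/(60 + (0 - 11)) = 1/(60 - 11) = 1/49 ≈ 0.020408)
36*m + n = 36*(1/49) + 26/15 = 36/49 + 26/15 = 1814/735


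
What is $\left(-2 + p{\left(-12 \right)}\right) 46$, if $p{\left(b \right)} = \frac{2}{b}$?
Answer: $- \frac{299}{3} \approx -99.667$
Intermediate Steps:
$\left(-2 + p{\left(-12 \right)}\right) 46 = \left(-2 + \frac{2}{-12}\right) 46 = \left(-2 + 2 \left(- \frac{1}{12}\right)\right) 46 = \left(-2 - \frac{1}{6}\right) 46 = \left(- \frac{13}{6}\right) 46 = - \frac{299}{3}$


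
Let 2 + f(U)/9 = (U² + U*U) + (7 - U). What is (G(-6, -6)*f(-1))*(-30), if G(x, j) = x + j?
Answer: 25920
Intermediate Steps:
G(x, j) = j + x
f(U) = 45 - 9*U + 18*U² (f(U) = -18 + 9*((U² + U*U) + (7 - U)) = -18 + 9*((U² + U²) + (7 - U)) = -18 + 9*(2*U² + (7 - U)) = -18 + 9*(7 - U + 2*U²) = -18 + (63 - 9*U + 18*U²) = 45 - 9*U + 18*U²)
(G(-6, -6)*f(-1))*(-30) = ((-6 - 6)*(45 - 9*(-1) + 18*(-1)²))*(-30) = -12*(45 + 9 + 18*1)*(-30) = -12*(45 + 9 + 18)*(-30) = -12*72*(-30) = -864*(-30) = 25920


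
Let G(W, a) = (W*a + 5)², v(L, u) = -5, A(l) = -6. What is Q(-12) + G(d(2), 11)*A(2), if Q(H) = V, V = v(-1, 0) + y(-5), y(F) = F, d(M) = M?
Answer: -4384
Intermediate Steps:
V = -10 (V = -5 - 5 = -10)
G(W, a) = (5 + W*a)²
Q(H) = -10
Q(-12) + G(d(2), 11)*A(2) = -10 + (5 + 2*11)²*(-6) = -10 + (5 + 22)²*(-6) = -10 + 27²*(-6) = -10 + 729*(-6) = -10 - 4374 = -4384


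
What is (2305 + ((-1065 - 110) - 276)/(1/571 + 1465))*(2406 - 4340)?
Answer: -1863738610653/418258 ≈ -4.4560e+6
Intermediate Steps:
(2305 + ((-1065 - 110) - 276)/(1/571 + 1465))*(2406 - 4340) = (2305 + (-1175 - 276)/(1/571 + 1465))*(-1934) = (2305 - 1451/836516/571)*(-1934) = (2305 - 1451*571/836516)*(-1934) = (2305 - 828521/836516)*(-1934) = (1927340859/836516)*(-1934) = -1863738610653/418258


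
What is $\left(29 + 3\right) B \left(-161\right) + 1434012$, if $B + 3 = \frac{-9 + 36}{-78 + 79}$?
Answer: $1310364$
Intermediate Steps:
$B = 24$ ($B = -3 + \frac{-9 + 36}{-78 + 79} = -3 + \frac{27}{1} = -3 + 27 \cdot 1 = -3 + 27 = 24$)
$\left(29 + 3\right) B \left(-161\right) + 1434012 = \left(29 + 3\right) 24 \left(-161\right) + 1434012 = 32 \cdot 24 \left(-161\right) + 1434012 = 768 \left(-161\right) + 1434012 = -123648 + 1434012 = 1310364$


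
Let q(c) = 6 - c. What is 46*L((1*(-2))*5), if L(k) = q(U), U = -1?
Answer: 322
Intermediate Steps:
L(k) = 7 (L(k) = 6 - 1*(-1) = 6 + 1 = 7)
46*L((1*(-2))*5) = 46*7 = 322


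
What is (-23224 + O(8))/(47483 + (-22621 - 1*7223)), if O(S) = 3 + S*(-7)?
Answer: -23277/17639 ≈ -1.3196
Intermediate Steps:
O(S) = 3 - 7*S
(-23224 + O(8))/(47483 + (-22621 - 1*7223)) = (-23224 + (3 - 7*8))/(47483 + (-22621 - 1*7223)) = (-23224 + (3 - 56))/(47483 + (-22621 - 7223)) = (-23224 - 53)/(47483 - 29844) = -23277/17639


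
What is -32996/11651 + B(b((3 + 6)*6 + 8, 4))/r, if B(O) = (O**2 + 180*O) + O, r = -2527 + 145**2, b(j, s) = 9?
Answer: -98406133/35920033 ≈ -2.7396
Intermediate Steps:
r = 18498 (r = -2527 + 21025 = 18498)
B(O) = O**2 + 181*O
-32996/11651 + B(b((3 + 6)*6 + 8, 4))/r = -32996/11651 + (9*(181 + 9))/18498 = -32996*1/11651 + (9*190)*(1/18498) = -32996/11651 + 1710*(1/18498) = -32996/11651 + 285/3083 = -98406133/35920033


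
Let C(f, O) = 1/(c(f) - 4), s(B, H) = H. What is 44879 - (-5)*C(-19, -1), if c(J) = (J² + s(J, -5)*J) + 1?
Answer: 20330192/453 ≈ 44879.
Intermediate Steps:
c(J) = 1 + J² - 5*J (c(J) = (J² - 5*J) + 1 = 1 + J² - 5*J)
C(f, O) = 1/(-3 + f² - 5*f) (C(f, O) = 1/((1 + f² - 5*f) - 4) = 1/(-3 + f² - 5*f))
44879 - (-5)*C(-19, -1) = 44879 - (-5)/(-3 + (-19)² - 5*(-19)) = 44879 - (-5)/(-3 + 361 + 95) = 44879 - (-5)/453 = 44879 - 1*(-5/453) = 44879 + 5/453 = 20330192/453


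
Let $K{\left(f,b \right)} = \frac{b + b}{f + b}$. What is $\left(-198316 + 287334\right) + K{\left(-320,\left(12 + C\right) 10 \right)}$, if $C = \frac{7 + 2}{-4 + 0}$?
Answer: $\frac{7922524}{89} \approx 89017.0$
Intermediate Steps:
$C = - \frac{9}{4}$ ($C = \frac{9}{-4} = 9 \left(- \frac{1}{4}\right) = - \frac{9}{4} \approx -2.25$)
$K{\left(f,b \right)} = \frac{2 b}{b + f}$
$\left(-198316 + 287334\right) + K{\left(-320,\left(12 + C\right) 10 \right)} = \left(-198316 + 287334\right) + \frac{2 \left(12 - \frac{9}{4}\right) 10}{\left(12 - \frac{9}{4}\right) 10 - 320} = 89018 + \frac{2 \cdot \frac{39}{4} \cdot 10}{\frac{39}{4} \cdot 10 - 320} = 89018 + 2 \cdot \frac{195}{2} \frac{1}{\frac{195}{2} - 320} = 89018 + 2 \cdot \frac{195}{2} \frac{1}{- \frac{445}{2}} = 89018 + 2 \cdot \frac{195}{2} \left(- \frac{2}{445}\right) = 89018 - \frac{78}{89} = \frac{7922524}{89}$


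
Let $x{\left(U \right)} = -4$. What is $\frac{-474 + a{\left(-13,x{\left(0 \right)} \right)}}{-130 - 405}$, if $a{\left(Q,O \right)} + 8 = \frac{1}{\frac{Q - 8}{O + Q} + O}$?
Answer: $\frac{22671}{25145} \approx 0.90161$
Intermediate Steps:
$a{\left(Q,O \right)} = -8 + \frac{1}{O + \frac{-8 + Q}{O + Q}}$ ($a{\left(Q,O \right)} = -8 + \frac{1}{\frac{Q - 8}{O + Q} + O} = -8 + \frac{1}{\frac{-8 + Q}{O + Q} + O} = -8 + \frac{1}{O + \frac{-8 + Q}{O + Q}}$)
$\frac{-474 + a{\left(-13,x{\left(0 \right)} \right)}}{-130 - 405} = \frac{-474 + \frac{64 - 4 - 8 \left(-4\right)^{2} - -91 - \left(-32\right) \left(-13\right)}{-8 - 13 + \left(-4\right)^{2} - -52}}{-130 - 405} = \frac{-474 + \frac{64 - 4 - 128 + 91 - 416}{-8 - 13 + 16 + 52}}{-535} = \left(-474 + \frac{64 - 4 - 128 + 91 - 416}{47}\right) \left(- \frac{1}{535}\right) = \left(-474 + \frac{1}{47} \left(-393\right)\right) \left(- \frac{1}{535}\right) = \left(-474 - \frac{393}{47}\right) \left(- \frac{1}{535}\right) = \left(- \frac{22671}{47}\right) \left(- \frac{1}{535}\right) = \frac{22671}{25145}$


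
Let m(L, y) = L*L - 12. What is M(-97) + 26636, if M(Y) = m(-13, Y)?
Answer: 26793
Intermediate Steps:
m(L, y) = -12 + L**2 (m(L, y) = L**2 - 12 = -12 + L**2)
M(Y) = 157 (M(Y) = -12 + (-13)**2 = -12 + 169 = 157)
M(-97) + 26636 = 157 + 26636 = 26793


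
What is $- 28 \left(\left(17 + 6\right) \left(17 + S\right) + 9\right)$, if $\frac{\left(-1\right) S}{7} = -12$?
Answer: $-65296$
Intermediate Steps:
$S = 84$ ($S = \left(-7\right) \left(-12\right) = 84$)
$- 28 \left(\left(17 + 6\right) \left(17 + S\right) + 9\right) = - 28 \left(\left(17 + 6\right) \left(17 + 84\right) + 9\right) = - 28 \left(23 \cdot 101 + 9\right) = - 28 \left(2323 + 9\right) = \left(-28\right) 2332 = -65296$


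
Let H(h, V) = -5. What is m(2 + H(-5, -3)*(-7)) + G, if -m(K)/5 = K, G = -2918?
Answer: -3103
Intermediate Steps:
m(K) = -5*K
m(2 + H(-5, -3)*(-7)) + G = -5*(2 - 5*(-7)) - 2918 = -5*(2 + 35) - 2918 = -5*37 - 2918 = -185 - 2918 = -3103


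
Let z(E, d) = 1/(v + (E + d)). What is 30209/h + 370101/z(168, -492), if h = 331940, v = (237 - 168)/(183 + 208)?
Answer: -676296548786147/5642980 ≈ -1.1985e+8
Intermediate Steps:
v = 3/17 (v = 69/391 = 69*(1/391) = 3/17 ≈ 0.17647)
z(E, d) = 1/(3/17 + E + d) (z(E, d) = 1/(3/17 + (E + d)) = 1/(3/17 + E + d))
30209/h + 370101/z(168, -492) = 30209/331940 + 370101/((17/(3 + 17*168 + 17*(-492)))) = 30209*(1/331940) + 370101/((17/(3 + 2856 - 8364))) = 30209/331940 + 370101/((17/(-5505))) = 30209/331940 + 370101/((17*(-1/5505))) = 30209/331940 + 370101/(-17/5505) = 30209/331940 + 370101*(-5505/17) = 30209/331940 - 2037406005/17 = -676296548786147/5642980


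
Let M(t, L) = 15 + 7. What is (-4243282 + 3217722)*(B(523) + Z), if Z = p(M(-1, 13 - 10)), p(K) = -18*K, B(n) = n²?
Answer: -280114279480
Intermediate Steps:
M(t, L) = 22
Z = -396 (Z = -18*22 = -396)
(-4243282 + 3217722)*(B(523) + Z) = (-4243282 + 3217722)*(523² - 396) = -1025560*(273529 - 396) = -1025560*273133 = -280114279480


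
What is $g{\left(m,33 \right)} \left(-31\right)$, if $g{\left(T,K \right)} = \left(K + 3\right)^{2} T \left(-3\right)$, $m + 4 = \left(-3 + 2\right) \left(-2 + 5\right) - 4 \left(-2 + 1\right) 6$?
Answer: $-9160128$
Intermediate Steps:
$m = -76$ ($m = -4 + \left(-3 + 2\right) \left(-2 + 5\right) - 4 \left(-2 + 1\right) 6 = -4 + \left(-1\right) 3 \left(-4\right) \left(-1\right) 6 = -4 - 3 \cdot 4 \cdot 6 = -4 - 72 = -76$)
$g{\left(T,K \right)} = - 3 T \left(3 + K\right)^{2}$ ($g{\left(T,K \right)} = \left(3 + K\right)^{2} T \left(-3\right) = T \left(3 + K\right)^{2} \left(-3\right) = - 3 T \left(3 + K\right)^{2}$)
$g{\left(m,33 \right)} \left(-31\right) = \left(-3\right) \left(-76\right) \left(3 + 33\right)^{2} \left(-31\right) = \left(-3\right) \left(-76\right) 36^{2} \left(-31\right) = \left(-3\right) \left(-76\right) 1296 \left(-31\right) = 295488 \left(-31\right) = -9160128$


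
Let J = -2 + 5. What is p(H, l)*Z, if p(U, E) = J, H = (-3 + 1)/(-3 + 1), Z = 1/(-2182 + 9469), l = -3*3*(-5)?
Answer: 1/2429 ≈ 0.00041169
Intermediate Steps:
l = 45 (l = -9*(-5) = 45)
Z = 1/7287 ≈ 0.00013723
H = 1 (H = -2/(-2) = -2*(-½) = 1)
J = 3
p(U, E) = 3
p(H, l)*Z = 3*(1/7287) = 1/2429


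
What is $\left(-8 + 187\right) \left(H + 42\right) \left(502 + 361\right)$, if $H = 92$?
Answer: $20699918$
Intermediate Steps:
$\left(-8 + 187\right) \left(H + 42\right) \left(502 + 361\right) = \left(-8 + 187\right) \left(92 + 42\right) \left(502 + 361\right) = 179 \cdot 134 \cdot 863 = 23986 \cdot 863 = 20699918$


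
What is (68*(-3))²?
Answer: 41616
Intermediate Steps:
(68*(-3))² = (-204)² = 41616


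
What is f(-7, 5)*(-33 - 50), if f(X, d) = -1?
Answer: 83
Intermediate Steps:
f(-7, 5)*(-33 - 50) = -(-33 - 50) = -1*(-83) = 83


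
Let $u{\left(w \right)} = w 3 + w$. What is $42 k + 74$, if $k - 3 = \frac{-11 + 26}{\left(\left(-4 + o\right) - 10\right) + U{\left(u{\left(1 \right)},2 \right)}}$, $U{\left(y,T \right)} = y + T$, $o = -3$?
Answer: $\frac{1570}{11} \approx 142.73$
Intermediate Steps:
$u{\left(w \right)} = 4 w$ ($u{\left(w \right)} = 3 w + w = 4 w$)
$U{\left(y,T \right)} = T + y$
$k = \frac{18}{11}$ ($k = 3 + \frac{-11 + 26}{\left(\left(-4 - 3\right) - 10\right) + \left(2 + 4 \cdot 1\right)} = 3 + \frac{15}{\left(-7 - 10\right) + \left(2 + 4\right)} = 3 + \frac{15}{-17 + 6} = 3 + \frac{15}{-11} = 3 + 15 \left(- \frac{1}{11}\right) = 3 - \frac{15}{11} = \frac{18}{11} \approx 1.6364$)
$42 k + 74 = 42 \cdot \frac{18}{11} + 74 = \frac{756}{11} + 74 = \frac{1570}{11}$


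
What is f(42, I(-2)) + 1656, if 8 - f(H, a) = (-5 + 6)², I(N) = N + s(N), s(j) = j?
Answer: 1663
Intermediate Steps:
I(N) = 2*N (I(N) = N + N = 2*N)
f(H, a) = 7 (f(H, a) = 8 - (-5 + 6)² = 8 - 1*1² = 8 - 1*1 = 8 - 1 = 7)
f(42, I(-2)) + 1656 = 7 + 1656 = 1663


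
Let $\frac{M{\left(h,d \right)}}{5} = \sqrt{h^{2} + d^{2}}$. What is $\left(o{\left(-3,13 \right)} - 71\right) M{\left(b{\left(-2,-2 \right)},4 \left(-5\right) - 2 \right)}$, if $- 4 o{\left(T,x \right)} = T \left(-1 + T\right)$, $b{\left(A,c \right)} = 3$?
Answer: $- 370 \sqrt{493} \approx -8215.3$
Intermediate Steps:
$o{\left(T,x \right)} = - \frac{T \left(-1 + T\right)}{4}$
$M{\left(h,d \right)} = 5 \sqrt{d^{2} + h^{2}}$ ($M{\left(h,d \right)} = 5 \sqrt{h^{2} + d^{2}} = 5 \sqrt{d^{2} + h^{2}}$)
$\left(o{\left(-3,13 \right)} - 71\right) M{\left(b{\left(-2,-2 \right)},4 \left(-5\right) - 2 \right)} = \left(\frac{1}{4} \left(-3\right) \left(1 - -3\right) - 71\right) 5 \sqrt{\left(4 \left(-5\right) - 2\right)^{2} + 3^{2}} = \left(\frac{1}{4} \left(-3\right) \left(1 + 3\right) - 71\right) 5 \sqrt{\left(-20 - 2\right)^{2} + 9} = \left(\frac{1}{4} \left(-3\right) 4 - 71\right) 5 \sqrt{\left(-22\right)^{2} + 9} = \left(-3 - 71\right) 5 \sqrt{484 + 9} = - 74 \cdot 5 \sqrt{493} = - 370 \sqrt{493}$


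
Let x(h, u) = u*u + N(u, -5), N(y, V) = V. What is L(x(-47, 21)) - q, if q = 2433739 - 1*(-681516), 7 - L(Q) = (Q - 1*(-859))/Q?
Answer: -1358249423/436 ≈ -3.1153e+6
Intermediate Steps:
x(h, u) = -5 + u² (x(h, u) = u*u - 5 = u² - 5 = -5 + u²)
L(Q) = 7 - (859 + Q)/Q (L(Q) = 7 - (Q - 1*(-859))/Q = 7 - (Q + 859)/Q = 7 - (859 + Q)/Q)
q = 3115255 (q = 2433739 + 681516 = 3115255)
L(x(-47, 21)) - q = (6 - 859/(-5 + 21²)) - 1*3115255 = (6 - 859/(-5 + 441)) - 3115255 = (6 - 859/436) - 3115255 = 1757/436 - 3115255 = -1358249423/436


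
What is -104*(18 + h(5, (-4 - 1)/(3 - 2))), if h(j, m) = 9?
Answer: -2808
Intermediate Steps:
-104*(18 + h(5, (-4 - 1)/(3 - 2))) = -104*(18 + 9) = -104*27 = -2808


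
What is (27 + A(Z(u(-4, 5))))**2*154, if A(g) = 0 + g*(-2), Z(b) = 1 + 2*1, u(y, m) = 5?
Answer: 67914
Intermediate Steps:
Z(b) = 3 (Z(b) = 1 + 2 = 3)
A(g) = -2*g (A(g) = 0 - 2*g = -2*g)
(27 + A(Z(u(-4, 5))))**2*154 = (27 - 2*3)**2*154 = (27 - 6)**2*154 = 21**2*154 = 441*154 = 67914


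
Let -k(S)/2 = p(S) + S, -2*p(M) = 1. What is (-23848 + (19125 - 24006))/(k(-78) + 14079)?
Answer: -28729/14236 ≈ -2.0181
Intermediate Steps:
p(M) = -½ (p(M) = -½*1 = -½)
k(S) = 1 - 2*S (k(S) = -2*(-½ + S) = 1 - 2*S)
(-23848 + (19125 - 24006))/(k(-78) + 14079) = (-23848 + (19125 - 24006))/((1 - 2*(-78)) + 14079) = (-23848 - 4881)/((1 + 156) + 14079) = -28729/(157 + 14079) = -28729/14236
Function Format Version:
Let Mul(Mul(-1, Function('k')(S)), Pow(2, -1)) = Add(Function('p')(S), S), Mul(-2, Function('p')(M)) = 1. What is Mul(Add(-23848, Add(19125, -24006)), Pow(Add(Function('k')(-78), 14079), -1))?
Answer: Rational(-28729, 14236) ≈ -2.0181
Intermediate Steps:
Function('p')(M) = Rational(-1, 2) (Function('p')(M) = Mul(Rational(-1, 2), 1) = Rational(-1, 2))
Function('k')(S) = Add(1, Mul(-2, S)) (Function('k')(S) = Mul(-2, Add(Rational(-1, 2), S)) = Add(1, Mul(-2, S)))
Mul(Add(-23848, Add(19125, -24006)), Pow(Add(Function('k')(-78), 14079), -1)) = Mul(Add(-23848, Add(19125, -24006)), Pow(Add(Add(1, Mul(-2, -78)), 14079), -1)) = Mul(Add(-23848, -4881), Pow(Add(Add(1, 156), 14079), -1)) = Mul(-28729, Pow(Add(157, 14079), -1)) = Mul(-28729, Pow(14236, -1)) = Mul(-28729, Rational(1, 14236)) = Rational(-28729, 14236)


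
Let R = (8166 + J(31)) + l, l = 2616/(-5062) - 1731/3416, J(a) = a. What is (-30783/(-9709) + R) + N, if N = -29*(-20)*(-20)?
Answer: -40782544948675/11991857752 ≈ -3400.9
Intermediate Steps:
N = -11600 (N = 580*(-20) = -11600)
l = -8849289/8645896 (l = 2616*(-1/5062) - 1731*1/3416 = -1308/2531 - 1731/3416 = -8849289/8645896 ≈ -1.0235)
R = 70861560223/8645896 (R = (8166 + 31) - 8849289/8645896 = 8197 - 8849289/8645896 = 70861560223/8645896 ≈ 8196.0)
(-30783/(-9709) + R) + N = (-30783/(-9709) + 70861560223/8645896) - 11600 = (-30783*(-1/9709) + 70861560223/8645896) - 11600 = (30783/9709 + 70861560223/8645896) - 11600 = 98323004974525/11991857752 - 11600 = -40782544948675/11991857752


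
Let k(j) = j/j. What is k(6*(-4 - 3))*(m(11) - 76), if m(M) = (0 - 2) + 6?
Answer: -72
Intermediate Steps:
m(M) = 4 (m(M) = -2 + 6 = 4)
k(j) = 1
k(6*(-4 - 3))*(m(11) - 76) = 1*(4 - 76) = 1*(-72) = -72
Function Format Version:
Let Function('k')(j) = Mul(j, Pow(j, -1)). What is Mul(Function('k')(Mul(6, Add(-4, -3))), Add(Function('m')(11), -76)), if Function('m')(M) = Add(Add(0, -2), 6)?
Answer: -72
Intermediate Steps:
Function('m')(M) = 4 (Function('m')(M) = Add(-2, 6) = 4)
Function('k')(j) = 1
Mul(Function('k')(Mul(6, Add(-4, -3))), Add(Function('m')(11), -76)) = Mul(1, Add(4, -76)) = Mul(1, -72) = -72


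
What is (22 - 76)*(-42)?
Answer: 2268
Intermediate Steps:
(22 - 76)*(-42) = -54*(-42) = 2268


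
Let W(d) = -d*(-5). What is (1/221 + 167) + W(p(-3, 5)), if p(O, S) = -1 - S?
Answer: 30278/221 ≈ 137.00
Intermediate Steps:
W(d) = 5*d
(1/221 + 167) + W(p(-3, 5)) = (1/221 + 167) + 5*(-1 - 1*5) = (1/221 + 167) + 5*(-1 - 5) = 36908/221 + 5*(-6) = 36908/221 - 30 = 30278/221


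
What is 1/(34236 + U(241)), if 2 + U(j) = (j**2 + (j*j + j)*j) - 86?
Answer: 1/14147831 ≈ 7.0682e-8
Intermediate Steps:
U(j) = -88 + j**2 + j*(j + j**2) (U(j) = -2 + ((j**2 + (j*j + j)*j) - 86) = -2 + ((j**2 + (j**2 + j)*j) - 86) = -2 + ((j**2 + (j + j**2)*j) - 86) = -2 + ((j**2 + j*(j + j**2)) - 86) = -2 + (-86 + j**2 + j*(j + j**2)) = -88 + j**2 + j*(j + j**2))
1/(34236 + U(241)) = 1/(34236 + (-88 + 241**3 + 2*241**2)) = 1/(34236 + (-88 + 13997521 + 2*58081)) = 1/(34236 + (-88 + 13997521 + 116162)) = 1/(34236 + 14113595) = 1/14147831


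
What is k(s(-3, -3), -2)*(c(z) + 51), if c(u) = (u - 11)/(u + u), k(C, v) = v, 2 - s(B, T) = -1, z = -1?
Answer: -114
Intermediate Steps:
s(B, T) = 3 (s(B, T) = 2 - 1*(-1) = 2 + 1 = 3)
c(u) = (-11 + u)/(2*u) (c(u) = (-11 + u)/((2*u)) = (-11 + u)*(1/(2*u)) = (-11 + u)/(2*u))
k(s(-3, -3), -2)*(c(z) + 51) = -2*((½)*(-11 - 1)/(-1) + 51) = -2*((½)*(-1)*(-12) + 51) = -2*(6 + 51) = -2*57 = -114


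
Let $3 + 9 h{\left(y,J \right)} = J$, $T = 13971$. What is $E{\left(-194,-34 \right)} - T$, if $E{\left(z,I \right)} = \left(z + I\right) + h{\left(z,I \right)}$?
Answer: $- \frac{127828}{9} \approx -14203.0$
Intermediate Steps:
$h{\left(y,J \right)} = - \frac{1}{3} + \frac{J}{9}$
$E{\left(z,I \right)} = - \frac{1}{3} + z + \frac{10 I}{9}$ ($E{\left(z,I \right)} = \left(z + I\right) + \left(- \frac{1}{3} + \frac{I}{9}\right) = \left(I + z\right) + \left(- \frac{1}{3} + \frac{I}{9}\right) = - \frac{1}{3} + z + \frac{10 I}{9}$)
$E{\left(-194,-34 \right)} - T = \left(- \frac{1}{3} - 194 + \frac{10}{9} \left(-34\right)\right) - 13971 = \left(- \frac{1}{3} - 194 - \frac{340}{9}\right) - 13971 = - \frac{2089}{9} - 13971 = - \frac{127828}{9}$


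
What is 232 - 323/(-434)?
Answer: 101011/434 ≈ 232.74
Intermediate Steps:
232 - 323/(-434) = 232 - 1/434*(-323) = 232 + 323/434 = 101011/434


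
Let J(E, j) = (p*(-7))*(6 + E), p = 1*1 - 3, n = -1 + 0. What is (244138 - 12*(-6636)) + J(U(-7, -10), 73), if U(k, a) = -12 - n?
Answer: 323700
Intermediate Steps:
n = -1
p = -2 (p = 1 - 3 = -2)
U(k, a) = -11 (U(k, a) = -12 - 1*(-1) = -12 + 1 = -11)
J(E, j) = 84 + 14*E (J(E, j) = (-2*(-7))*(6 + E) = 14*(6 + E) = 84 + 14*E)
(244138 - 12*(-6636)) + J(U(-7, -10), 73) = (244138 - 12*(-6636)) + (84 + 14*(-11)) = (244138 + 79632) + (84 - 154) = 323770 - 70 = 323700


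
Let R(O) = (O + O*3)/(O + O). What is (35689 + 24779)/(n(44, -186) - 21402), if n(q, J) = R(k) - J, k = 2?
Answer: -30234/10607 ≈ -2.8504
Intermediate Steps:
R(O) = 2 (R(O) = (O + 3*O)/((2*O)) = (4*O)*(1/(2*O)) = 2)
n(q, J) = 2 - J
(35689 + 24779)/(n(44, -186) - 21402) = (35689 + 24779)/((2 - 1*(-186)) - 21402) = 60468/((2 + 186) - 21402) = 60468/(188 - 21402) = 60468/(-21214) = 60468*(-1/21214) = -30234/10607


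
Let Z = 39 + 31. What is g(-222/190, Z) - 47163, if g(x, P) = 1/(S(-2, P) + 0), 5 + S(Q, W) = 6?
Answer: -47162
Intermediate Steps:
Z = 70
S(Q, W) = 1 (S(Q, W) = -5 + 6 = 1)
g(x, P) = 1 (g(x, P) = 1/(1 + 0) = 1/1 = 1)
g(-222/190, Z) - 47163 = 1 - 47163 = -47162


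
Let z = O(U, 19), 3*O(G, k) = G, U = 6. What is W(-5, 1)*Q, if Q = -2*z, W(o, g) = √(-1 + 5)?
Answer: -8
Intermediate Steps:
W(o, g) = 2 (W(o, g) = √4 = 2)
O(G, k) = G/3
z = 2 (z = (⅓)*6 = 2)
Q = -4 (Q = -2*2 = -4)
W(-5, 1)*Q = 2*(-4) = -8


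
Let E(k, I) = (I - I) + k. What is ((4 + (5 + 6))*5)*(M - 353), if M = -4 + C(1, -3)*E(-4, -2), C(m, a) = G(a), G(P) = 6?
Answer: -28575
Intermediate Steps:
C(m, a) = 6
E(k, I) = k (E(k, I) = 0 + k = k)
M = -28 (M = -4 + 6*(-4) = -4 - 24 = -28)
((4 + (5 + 6))*5)*(M - 353) = ((4 + (5 + 6))*5)*(-28 - 353) = ((4 + 11)*5)*(-381) = (15*5)*(-381) = 75*(-381) = -28575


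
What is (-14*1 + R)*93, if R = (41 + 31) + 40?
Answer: 9114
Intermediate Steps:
R = 112 (R = 72 + 40 = 112)
(-14*1 + R)*93 = (-14*1 + 112)*93 = (-14 + 112)*93 = 98*93 = 9114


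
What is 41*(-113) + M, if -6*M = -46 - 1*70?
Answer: -13841/3 ≈ -4613.7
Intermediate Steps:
M = 58/3 (M = -(-46 - 1*70)/6 = -(-46 - 70)/6 = -⅙*(-116) = 58/3 ≈ 19.333)
41*(-113) + M = 41*(-113) + 58/3 = -4633 + 58/3 = -13841/3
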